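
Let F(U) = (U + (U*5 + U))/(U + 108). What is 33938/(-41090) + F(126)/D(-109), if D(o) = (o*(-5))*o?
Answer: -2621114298/3173236885 ≈ -0.82601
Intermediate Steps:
F(U) = 7*U/(108 + U) (F(U) = (U + (5*U + U))/(108 + U) = (U + 6*U)/(108 + U) = (7*U)/(108 + U) = 7*U/(108 + U))
D(o) = -5*o**2 (D(o) = (-5*o)*o = -5*o**2)
33938/(-41090) + F(126)/D(-109) = 33938/(-41090) + (7*126/(108 + 126))/((-5*(-109)**2)) = 33938*(-1/41090) + (7*126/234)/((-5*11881)) = -16969/20545 + (7*126*(1/234))/(-59405) = -16969/20545 + (49/13)*(-1/59405) = -16969/20545 - 49/772265 = -2621114298/3173236885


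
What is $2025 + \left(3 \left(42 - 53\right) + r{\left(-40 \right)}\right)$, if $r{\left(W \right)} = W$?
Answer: $1952$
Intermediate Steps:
$2025 + \left(3 \left(42 - 53\right) + r{\left(-40 \right)}\right) = 2025 - \left(40 - 3 \left(42 - 53\right)\right) = 2025 + \left(3 \left(-11\right) - 40\right) = 2025 - 73 = 1952$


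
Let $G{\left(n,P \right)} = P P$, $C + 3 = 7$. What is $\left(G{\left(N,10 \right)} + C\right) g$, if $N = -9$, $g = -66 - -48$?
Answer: $-1872$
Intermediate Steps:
$g = -18$ ($g = -66 + 48 = -18$)
$C = 4$ ($C = -3 + 7 = 4$)
$G{\left(n,P \right)} = P^{2}$
$\left(G{\left(N,10 \right)} + C\right) g = \left(10^{2} + 4\right) \left(-18\right) = \left(100 + 4\right) \left(-18\right) = 104 \left(-18\right) = -1872$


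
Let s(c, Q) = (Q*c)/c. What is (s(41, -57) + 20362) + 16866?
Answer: 37171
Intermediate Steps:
s(c, Q) = Q
(s(41, -57) + 20362) + 16866 = (-57 + 20362) + 16866 = 20305 + 16866 = 37171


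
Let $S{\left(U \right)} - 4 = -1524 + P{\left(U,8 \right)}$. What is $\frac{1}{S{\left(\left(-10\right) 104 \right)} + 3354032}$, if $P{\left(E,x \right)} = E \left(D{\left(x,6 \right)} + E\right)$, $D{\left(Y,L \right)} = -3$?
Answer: $\frac{1}{4437232} \approx 2.2537 \cdot 10^{-7}$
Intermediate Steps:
$P{\left(E,x \right)} = E \left(-3 + E\right)$
$S{\left(U \right)} = -1520 + U \left(-3 + U\right)$ ($S{\left(U \right)} = 4 + \left(-1524 + U \left(-3 + U\right)\right) = -1520 + U \left(-3 + U\right)$)
$\frac{1}{S{\left(\left(-10\right) 104 \right)} + 3354032} = \frac{1}{\left(-1520 + \left(-10\right) 104 \left(-3 - 1040\right)\right) + 3354032} = \frac{1}{\left(-1520 - 1040 \left(-3 - 1040\right)\right) + 3354032} = \frac{1}{\left(-1520 - -1084720\right) + 3354032} = \frac{1}{\left(-1520 + 1084720\right) + 3354032} = \frac{1}{1083200 + 3354032} = \frac{1}{4437232}$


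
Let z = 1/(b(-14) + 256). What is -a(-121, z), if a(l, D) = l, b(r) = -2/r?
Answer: 121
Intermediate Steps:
z = 7/1793 (z = 1/(-2/(-14) + 256) = 1/(-2*(-1/14) + 256) = 1/(1/7 + 256) = 1/(1793/7) = 7/1793 ≈ 0.0039041)
-a(-121, z) = -1*(-121) = 121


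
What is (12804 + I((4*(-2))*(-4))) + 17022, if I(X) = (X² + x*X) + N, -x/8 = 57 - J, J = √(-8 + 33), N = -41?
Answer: 17497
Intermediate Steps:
J = 5 (J = √25 = 5)
x = -416 (x = -8*(57 - 1*5) = -8*(57 - 5) = -8*52 = -416)
I(X) = -41 + X² - 416*X (I(X) = (X² - 416*X) - 41 = -41 + X² - 416*X)
(12804 + I((4*(-2))*(-4))) + 17022 = (12804 + (-41 + ((4*(-2))*(-4))² - 416*4*(-2)*(-4))) + 17022 = (12804 + (-41 + (-8*(-4))² - (-3328)*(-4))) + 17022 = (12804 + (-41 + 32² - 416*32)) + 17022 = (12804 + (-41 + 1024 - 13312)) + 17022 = (12804 - 12329) + 17022 = 475 + 17022 = 17497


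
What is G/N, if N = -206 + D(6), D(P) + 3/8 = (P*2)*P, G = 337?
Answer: -2696/1075 ≈ -2.5079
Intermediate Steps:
D(P) = -3/8 + 2*P² (D(P) = -3/8 + (P*2)*P = -3/8 + (2*P)*P = -3/8 + 2*P²)
N = -1075/8 (N = -206 + (-3/8 + 2*6²) = -206 + (-3/8 + 2*36) = -206 + (-3/8 + 72) = -206 + 573/8 = -1075/8 ≈ -134.38)
G/N = 337/(-1075/8) = 337*(-8/1075) = -2696/1075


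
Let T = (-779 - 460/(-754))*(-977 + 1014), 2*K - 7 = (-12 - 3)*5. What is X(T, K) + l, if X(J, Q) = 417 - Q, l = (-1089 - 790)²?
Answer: 3531092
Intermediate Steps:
K = -34 (K = 7/2 + ((-12 - 3)*5)/2 = 7/2 + (-15*5)/2 = 7/2 + (½)*(-75) = 7/2 - 75/2 = -34)
l = 3530641 (l = (-1879)² = 3530641)
T = -10857761/377 (T = (-779 - 460*(-1/754))*37 = (-779 + 230/377)*37 = -293453/377*37 = -10857761/377 ≈ -28800.)
X(T, K) + l = (417 - 1*(-34)) + 3530641 = (417 + 34) + 3530641 = 451 + 3530641 = 3531092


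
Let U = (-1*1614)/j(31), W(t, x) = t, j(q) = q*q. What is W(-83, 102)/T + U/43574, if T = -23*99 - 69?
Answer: 1735903259/49118922222 ≈ 0.035341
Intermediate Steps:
T = -2346 (T = -2277 - 69 = -2346)
j(q) = q²
U = -1614/961 (U = (-1*1614)/(31²) = -1614/961 ≈ -1.6795)
W(-83, 102)/T + U/43574 = -83/(-2346) - 1614/961/43574 = -83*(-1/2346) - 1614/961*1/43574 = 83/2346 - 807/20937307 = 1735903259/49118922222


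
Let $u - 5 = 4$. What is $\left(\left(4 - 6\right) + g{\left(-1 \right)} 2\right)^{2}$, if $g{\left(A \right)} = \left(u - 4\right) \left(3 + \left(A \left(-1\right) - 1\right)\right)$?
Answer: $784$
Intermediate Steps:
$u = 9$ ($u = 5 + 4 = 9$)
$g{\left(A \right)} = 10 - 5 A$ ($g{\left(A \right)} = \left(9 - 4\right) \left(3 + \left(A \left(-1\right) - 1\right)\right) = 5 \left(3 - \left(1 + A\right)\right) = 5 \left(2 - A\right) = 10 - 5 A$)
$\left(\left(4 - 6\right) + g{\left(-1 \right)} 2\right)^{2} = \left(\left(4 - 6\right) + \left(10 - -5\right) 2\right)^{2} = \left(\left(4 - 6\right) + \left(10 + 5\right) 2\right)^{2} = \left(-2 + 15 \cdot 2\right)^{2} = \left(-2 + 30\right)^{2} = 28^{2} = 784$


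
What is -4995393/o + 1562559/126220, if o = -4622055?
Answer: 523516809547/38893052140 ≈ 13.460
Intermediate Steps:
-4995393/o + 1562559/126220 = -4995393/(-4622055) + 1562559/126220 = -4995393*(-1/4622055) + 1562559*(1/126220) = 1665131/1540685 + 1562559/126220 = 523516809547/38893052140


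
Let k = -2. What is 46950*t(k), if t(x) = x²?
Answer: 187800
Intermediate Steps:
46950*t(k) = 46950*(-2)² = 46950*4 = 187800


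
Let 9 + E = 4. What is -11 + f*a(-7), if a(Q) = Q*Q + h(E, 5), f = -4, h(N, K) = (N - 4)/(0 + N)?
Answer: -1071/5 ≈ -214.20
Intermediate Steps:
E = -5 (E = -9 + 4 = -5)
h(N, K) = (-4 + N)/N
a(Q) = 9/5 + Q**2 (a(Q) = Q*Q + (-4 - 5)/(-5) = Q**2 - 1/5*(-9) = Q**2 + 9/5 = 9/5 + Q**2)
-11 + f*a(-7) = -11 - 4*(9/5 + (-7)**2) = -11 - 4*(9/5 + 49) = -11 - 4*254/5 = -11 - 1016/5 = -1071/5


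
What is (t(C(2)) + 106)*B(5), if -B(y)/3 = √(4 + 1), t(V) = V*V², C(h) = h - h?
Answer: -318*√5 ≈ -711.07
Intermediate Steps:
C(h) = 0
t(V) = V³
B(y) = -3*√5 (B(y) = -3*√(4 + 1) = -3*√5)
(t(C(2)) + 106)*B(5) = (0³ + 106)*(-3*√5) = (0 + 106)*(-3*√5) = 106*(-3*√5) = -318*√5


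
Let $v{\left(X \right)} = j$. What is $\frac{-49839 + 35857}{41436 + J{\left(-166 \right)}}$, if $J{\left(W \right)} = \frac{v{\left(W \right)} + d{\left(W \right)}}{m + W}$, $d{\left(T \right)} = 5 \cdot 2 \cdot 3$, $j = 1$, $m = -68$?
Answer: $- \frac{3271788}{9695993} \approx -0.33744$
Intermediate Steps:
$v{\left(X \right)} = 1$
$d{\left(T \right)} = 30$ ($d{\left(T \right)} = 10 \cdot 3 = 30$)
$J{\left(W \right)} = \frac{31}{-68 + W}$ ($J{\left(W \right)} = \frac{1 + 30}{-68 + W} = \frac{31}{-68 + W}$)
$\frac{-49839 + 35857}{41436 + J{\left(-166 \right)}} = \frac{-49839 + 35857}{41436 + \frac{31}{-68 - 166}} = - \frac{13982}{41436 + \frac{31}{-234}} = - \frac{13982}{41436 + 31 \left(- \frac{1}{234}\right)} = - \frac{13982}{41436 - \frac{31}{234}} = - \frac{13982}{\frac{9695993}{234}} = \left(-13982\right) \frac{234}{9695993} = - \frac{3271788}{9695993}$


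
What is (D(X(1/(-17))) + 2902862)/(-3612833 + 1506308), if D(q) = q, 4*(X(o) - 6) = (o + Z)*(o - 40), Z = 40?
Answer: -3355253009/2435142900 ≈ -1.3778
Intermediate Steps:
X(o) = 6 + (-40 + o)*(40 + o)/4 (X(o) = 6 + ((o + 40)*(o - 40))/4 = 6 + ((40 + o)*(-40 + o))/4 = 6 + ((-40 + o)*(40 + o))/4 = 6 + (-40 + o)*(40 + o)/4)
(D(X(1/(-17))) + 2902862)/(-3612833 + 1506308) = ((-394 + (1/(-17))²/4) + 2902862)/(-3612833 + 1506308) = ((-394 + (-1/17)²/4) + 2902862)/(-2106525) = ((-394 + (¼)*(1/289)) + 2902862)*(-1/2106525) = ((-394 + 1/1156) + 2902862)*(-1/2106525) = (-455463/1156 + 2902862)*(-1/2106525) = (3355253009/1156)*(-1/2106525) = -3355253009/2435142900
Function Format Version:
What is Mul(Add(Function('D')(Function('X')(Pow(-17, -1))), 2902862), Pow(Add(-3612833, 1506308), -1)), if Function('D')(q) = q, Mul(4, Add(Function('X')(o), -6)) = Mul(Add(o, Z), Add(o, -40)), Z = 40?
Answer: Rational(-3355253009, 2435142900) ≈ -1.3778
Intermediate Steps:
Function('X')(o) = Add(6, Mul(Rational(1, 4), Add(-40, o), Add(40, o))) (Function('X')(o) = Add(6, Mul(Rational(1, 4), Mul(Add(o, 40), Add(o, -40)))) = Add(6, Mul(Rational(1, 4), Mul(Add(40, o), Add(-40, o)))) = Add(6, Mul(Rational(1, 4), Mul(Add(-40, o), Add(40, o)))) = Add(6, Mul(Rational(1, 4), Add(-40, o), Add(40, o))))
Mul(Add(Function('D')(Function('X')(Pow(-17, -1))), 2902862), Pow(Add(-3612833, 1506308), -1)) = Mul(Add(Add(-394, Mul(Rational(1, 4), Pow(Pow(-17, -1), 2))), 2902862), Pow(Add(-3612833, 1506308), -1)) = Mul(Add(Add(-394, Mul(Rational(1, 4), Pow(Rational(-1, 17), 2))), 2902862), Pow(-2106525, -1)) = Mul(Add(Add(-394, Mul(Rational(1, 4), Rational(1, 289))), 2902862), Rational(-1, 2106525)) = Mul(Add(Add(-394, Rational(1, 1156)), 2902862), Rational(-1, 2106525)) = Mul(Add(Rational(-455463, 1156), 2902862), Rational(-1, 2106525)) = Mul(Rational(3355253009, 1156), Rational(-1, 2106525)) = Rational(-3355253009, 2435142900)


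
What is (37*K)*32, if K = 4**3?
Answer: 75776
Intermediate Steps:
K = 64
(37*K)*32 = (37*64)*32 = 2368*32 = 75776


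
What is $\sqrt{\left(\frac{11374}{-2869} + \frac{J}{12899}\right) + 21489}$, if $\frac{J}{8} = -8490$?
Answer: $\frac{\sqrt{29417299987513170443}}{37007231} \approx 146.56$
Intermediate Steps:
$J = -67920$ ($J = 8 \left(-8490\right) = -67920$)
$\sqrt{\left(\frac{11374}{-2869} + \frac{J}{12899}\right) + 21489} = \sqrt{\left(\frac{11374}{-2869} - \frac{67920}{12899}\right) + 21489} = \sqrt{\left(11374 \left(- \frac{1}{2869}\right) - \frac{67920}{12899}\right) + 21489} = \sqrt{\left(- \frac{11374}{2869} - \frac{67920}{12899}\right) + 21489} = \sqrt{- \frac{341575706}{37007231} + 21489} = \sqrt{\frac{794906811253}{37007231}} = \frac{\sqrt{29417299987513170443}}{37007231}$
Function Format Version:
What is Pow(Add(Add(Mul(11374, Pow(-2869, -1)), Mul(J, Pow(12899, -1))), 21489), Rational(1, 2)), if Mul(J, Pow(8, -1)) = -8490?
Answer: Mul(Rational(1, 37007231), Pow(29417299987513170443, Rational(1, 2))) ≈ 146.56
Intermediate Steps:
J = -67920 (J = Mul(8, -8490) = -67920)
Pow(Add(Add(Mul(11374, Pow(-2869, -1)), Mul(J, Pow(12899, -1))), 21489), Rational(1, 2)) = Pow(Add(Add(Mul(11374, Pow(-2869, -1)), Mul(-67920, Pow(12899, -1))), 21489), Rational(1, 2)) = Pow(Add(Add(Mul(11374, Rational(-1, 2869)), Mul(-67920, Rational(1, 12899))), 21489), Rational(1, 2)) = Pow(Add(Add(Rational(-11374, 2869), Rational(-67920, 12899)), 21489), Rational(1, 2)) = Pow(Add(Rational(-341575706, 37007231), 21489), Rational(1, 2)) = Pow(Rational(794906811253, 37007231), Rational(1, 2)) = Mul(Rational(1, 37007231), Pow(29417299987513170443, Rational(1, 2)))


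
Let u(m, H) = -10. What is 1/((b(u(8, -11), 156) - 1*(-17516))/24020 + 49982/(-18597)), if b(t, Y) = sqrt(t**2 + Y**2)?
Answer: -19539159878512236/38265305466164771 - 830727878418*sqrt(6109)/38265305466164771 ≈ -0.51232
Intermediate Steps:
b(t, Y) = sqrt(Y**2 + t**2)
1/((b(u(8, -11), 156) - 1*(-17516))/24020 + 49982/(-18597)) = 1/((sqrt(156**2 + (-10)**2) - 1*(-17516))/24020 + 49982/(-18597)) = 1/((sqrt(24336 + 100) + 17516)*(1/24020) + 49982*(-1/18597)) = 1/((sqrt(24436) + 17516)*(1/24020) - 49982/18597) = 1/((2*sqrt(6109) + 17516)*(1/24020) - 49982/18597) = 1/((17516 + 2*sqrt(6109))*(1/24020) - 49982/18597) = 1/((4379/6005 + sqrt(6109)/12010) - 49982/18597) = 1/(-218705647/111674985 + sqrt(6109)/12010)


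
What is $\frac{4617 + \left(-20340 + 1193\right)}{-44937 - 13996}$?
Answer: $\frac{14530}{58933} \approx 0.24655$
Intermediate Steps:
$\frac{4617 + \left(-20340 + 1193\right)}{-44937 - 13996} = \frac{4617 - 19147}{-58933} = \left(-14530\right) \left(- \frac{1}{58933}\right) = \frac{14530}{58933}$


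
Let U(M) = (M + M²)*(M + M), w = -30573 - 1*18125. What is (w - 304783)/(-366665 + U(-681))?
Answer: 353481/631081625 ≈ 0.00056012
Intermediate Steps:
w = -48698 (w = -30573 - 18125 = -48698)
U(M) = 2*M*(M + M²) (U(M) = (M + M²)*(2*M) = 2*M*(M + M²))
(w - 304783)/(-366665 + U(-681)) = (-48698 - 304783)/(-366665 + 2*(-681)²*(1 - 681)) = -353481/(-366665 + 2*463761*(-680)) = -353481/(-366665 - 630714960) = -353481/(-631081625) = -353481*(-1/631081625) = 353481/631081625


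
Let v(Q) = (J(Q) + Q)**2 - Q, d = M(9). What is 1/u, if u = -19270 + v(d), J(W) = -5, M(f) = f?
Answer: -1/19263 ≈ -5.1913e-5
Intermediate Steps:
d = 9
v(Q) = (-5 + Q)**2 - Q
u = -19263 (u = -19270 + ((-5 + 9)**2 - 1*9) = -19270 + (4**2 - 9) = -19270 + (16 - 9) = -19270 + 7 = -19263)
1/u = 1/(-19263) = -1/19263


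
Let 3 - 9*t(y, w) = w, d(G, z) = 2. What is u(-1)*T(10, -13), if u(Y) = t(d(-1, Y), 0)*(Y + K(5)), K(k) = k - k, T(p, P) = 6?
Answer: -2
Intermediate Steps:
t(y, w) = 1/3 - w/9
K(k) = 0
u(Y) = Y/3 (u(Y) = (1/3 - 1/9*0)*(Y + 0) = (1/3 + 0)*Y = Y/3)
u(-1)*T(10, -13) = ((1/3)*(-1))*6 = -1/3*6 = -2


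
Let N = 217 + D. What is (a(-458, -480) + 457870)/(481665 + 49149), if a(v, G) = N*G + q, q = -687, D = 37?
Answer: 335263/530814 ≈ 0.63160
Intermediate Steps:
N = 254 (N = 217 + 37 = 254)
a(v, G) = -687 + 254*G (a(v, G) = 254*G - 687 = -687 + 254*G)
(a(-458, -480) + 457870)/(481665 + 49149) = ((-687 + 254*(-480)) + 457870)/(481665 + 49149) = ((-687 - 121920) + 457870)/530814 = (-122607 + 457870)*(1/530814) = 335263*(1/530814) = 335263/530814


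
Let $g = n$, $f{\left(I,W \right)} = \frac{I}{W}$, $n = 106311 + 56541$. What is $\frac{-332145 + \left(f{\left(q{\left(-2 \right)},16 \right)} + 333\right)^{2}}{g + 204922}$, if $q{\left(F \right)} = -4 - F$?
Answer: $- \frac{61859}{102784} \approx -0.60184$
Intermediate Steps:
$n = 162852$
$g = 162852$
$\frac{-332145 + \left(f{\left(q{\left(-2 \right)},16 \right)} + 333\right)^{2}}{g + 204922} = \frac{-332145 + \left(\frac{-4 - -2}{16} + 333\right)^{2}}{162852 + 204922} = \frac{-332145 + \left(\left(-4 + 2\right) \frac{1}{16} + 333\right)^{2}}{367774} = \left(-332145 + \left(\left(-2\right) \frac{1}{16} + 333\right)^{2}\right) \frac{1}{367774} = \left(-332145 + \left(- \frac{1}{8} + 333\right)^{2}\right) \frac{1}{367774} = \left(-332145 + \left(\frac{2663}{8}\right)^{2}\right) \frac{1}{367774} = \left(-332145 + \frac{7091569}{64}\right) \frac{1}{367774} = \left(- \frac{14165711}{64}\right) \frac{1}{367774} = - \frac{61859}{102784}$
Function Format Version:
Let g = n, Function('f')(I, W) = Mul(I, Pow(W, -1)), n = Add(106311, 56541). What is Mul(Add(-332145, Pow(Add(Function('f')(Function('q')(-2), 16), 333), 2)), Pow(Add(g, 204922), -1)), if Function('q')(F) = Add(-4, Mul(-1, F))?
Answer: Rational(-61859, 102784) ≈ -0.60184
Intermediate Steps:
n = 162852
g = 162852
Mul(Add(-332145, Pow(Add(Function('f')(Function('q')(-2), 16), 333), 2)), Pow(Add(g, 204922), -1)) = Mul(Add(-332145, Pow(Add(Mul(Add(-4, Mul(-1, -2)), Pow(16, -1)), 333), 2)), Pow(Add(162852, 204922), -1)) = Mul(Add(-332145, Pow(Add(Mul(Add(-4, 2), Rational(1, 16)), 333), 2)), Pow(367774, -1)) = Mul(Add(-332145, Pow(Add(Mul(-2, Rational(1, 16)), 333), 2)), Rational(1, 367774)) = Mul(Add(-332145, Pow(Add(Rational(-1, 8), 333), 2)), Rational(1, 367774)) = Mul(Add(-332145, Pow(Rational(2663, 8), 2)), Rational(1, 367774)) = Mul(Add(-332145, Rational(7091569, 64)), Rational(1, 367774)) = Mul(Rational(-14165711, 64), Rational(1, 367774)) = Rational(-61859, 102784)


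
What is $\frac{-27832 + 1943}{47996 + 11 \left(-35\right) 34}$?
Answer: $- \frac{25889}{34906} \approx -0.74168$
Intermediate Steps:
$\frac{-27832 + 1943}{47996 + 11 \left(-35\right) 34} = - \frac{25889}{47996 - 13090} = - \frac{25889}{34906}$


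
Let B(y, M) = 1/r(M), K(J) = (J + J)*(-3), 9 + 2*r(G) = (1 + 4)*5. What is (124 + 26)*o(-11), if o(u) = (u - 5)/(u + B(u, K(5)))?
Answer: 6400/29 ≈ 220.69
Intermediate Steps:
r(G) = 8 (r(G) = -9/2 + ((1 + 4)*5)/2 = -9/2 + (5*5)/2 = -9/2 + (1/2)*25 = -9/2 + 25/2 = 8)
K(J) = -6*J (K(J) = (2*J)*(-3) = -6*J)
B(y, M) = 1/8
o(u) = (-5 + u)/(1/8 + u) (o(u) = (u - 5)/(u + 1/8) = (-5 + u)/(1/8 + u))
(124 + 26)*o(-11) = (124 + 26)*(8*(-5 - 11)/(1 + 8*(-11))) = 150*(8*(-16)/(1 - 88)) = 150*(8*(-16)/(-87)) = 150*(8*(-1/87)*(-16)) = 150*(128/87) = 6400/29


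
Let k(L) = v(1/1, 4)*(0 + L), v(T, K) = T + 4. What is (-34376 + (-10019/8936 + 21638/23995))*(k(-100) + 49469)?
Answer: -360946855366408233/214419320 ≈ -1.6834e+9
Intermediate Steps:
v(T, K) = 4 + T
k(L) = 5*L (k(L) = (4 + 1/1)*(0 + L) = (4 + 1)*L = 5*L)
(-34376 + (-10019/8936 + 21638/23995))*(k(-100) + 49469) = (-34376 + (-10019/8936 + 21638/23995))*(5*(-100) + 49469) = (-34376 + (-10019*1/8936 + 21638*(1/23995)))*(-500 + 49469) = (-34376 + (-10019/8936 + 21638/23995))*48969 = (-34376 - 47048737/214419320)*48969 = -7370925593057/214419320*48969 = -360946855366408233/214419320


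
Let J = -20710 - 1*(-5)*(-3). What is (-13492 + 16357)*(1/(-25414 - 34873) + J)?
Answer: -3579668737740/60287 ≈ -5.9377e+7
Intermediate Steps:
J = -20725 (J = -20710 + 5*(-3) = -20710 - 15 = -20725)
(-13492 + 16357)*(1/(-25414 - 34873) + J) = (-13492 + 16357)*(1/(-25414 - 34873) - 20725) = 2865*(1/(-60287) - 20725) = 2865*(-1/60287 - 20725) = 2865*(-1249448076/60287) = -3579668737740/60287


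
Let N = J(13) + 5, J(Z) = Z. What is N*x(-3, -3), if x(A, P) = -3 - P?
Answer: 0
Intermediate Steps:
N = 18 (N = 13 + 5 = 18)
N*x(-3, -3) = 18*(-3 - 1*(-3)) = 18*(-3 + 3) = 18*0 = 0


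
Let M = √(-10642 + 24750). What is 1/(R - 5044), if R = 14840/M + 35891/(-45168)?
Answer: -36300338159600688/183015427116671006303 - 15137899822080*√3527/183015427116671006303 ≈ -0.00020326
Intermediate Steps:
M = 2*√3527 (M = √14108 = 2*√3527 ≈ 118.78)
R = -35891/45168 + 7420*√3527/3527 (R = 14840/((2*√3527)) + 35891/(-45168) = 14840*(√3527/7054) + 35891*(-1/45168) = 7420*√3527/3527 - 35891/45168 = -35891/45168 + 7420*√3527/3527 ≈ 124.15)
1/(R - 5044) = 1/((-35891/45168 + 7420*√3527/3527) - 5044) = 1/(-227863283/45168 + 7420*√3527/3527)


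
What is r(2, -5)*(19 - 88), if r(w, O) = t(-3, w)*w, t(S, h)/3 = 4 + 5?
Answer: -3726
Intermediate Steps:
t(S, h) = 27 (t(S, h) = 3*(4 + 5) = 3*9 = 27)
r(w, O) = 27*w
r(2, -5)*(19 - 88) = (27*2)*(19 - 88) = 54*(-69) = -3726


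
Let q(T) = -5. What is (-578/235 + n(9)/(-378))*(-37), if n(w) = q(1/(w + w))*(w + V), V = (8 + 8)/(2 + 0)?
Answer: 7344833/88830 ≈ 82.684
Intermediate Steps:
V = 8 (V = 16/2 = 16*(½) = 8)
n(w) = -40 - 5*w (n(w) = -5*(w + 8) = -5*(8 + w) = -40 - 5*w)
(-578/235 + n(9)/(-378))*(-37) = (-578/235 + (-40 - 5*9)/(-378))*(-37) = (-578*1/235 + (-40 - 45)*(-1/378))*(-37) = (-578/235 - 85*(-1/378))*(-37) = (-578/235 + 85/378)*(-37) = -198509/88830*(-37) = 7344833/88830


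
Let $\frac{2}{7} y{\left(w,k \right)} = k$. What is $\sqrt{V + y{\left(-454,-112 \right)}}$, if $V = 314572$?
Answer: $2 \sqrt{78545} \approx 560.52$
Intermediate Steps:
$y{\left(w,k \right)} = \frac{7 k}{2}$
$\sqrt{V + y{\left(-454,-112 \right)}} = \sqrt{314572 + \frac{7}{2} \left(-112\right)} = \sqrt{314572 - 392} = \sqrt{314180} = 2 \sqrt{78545}$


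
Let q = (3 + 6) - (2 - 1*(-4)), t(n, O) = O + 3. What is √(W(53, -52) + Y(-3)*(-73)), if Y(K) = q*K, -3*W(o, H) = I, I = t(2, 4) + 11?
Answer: √651 ≈ 25.515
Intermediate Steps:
t(n, O) = 3 + O
I = 18 (I = (3 + 4) + 11 = 7 + 11 = 18)
W(o, H) = -6 (W(o, H) = -⅓*18 = -6)
q = 3 (q = 9 - (2 + 4) = 9 - 1*6 = 9 - 6 = 3)
Y(K) = 3*K
√(W(53, -52) + Y(-3)*(-73)) = √(-6 + (3*(-3))*(-73)) = √(-6 - 9*(-73)) = √(-6 + 657) = √651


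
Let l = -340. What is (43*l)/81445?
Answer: -2924/16289 ≈ -0.17951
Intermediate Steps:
(43*l)/81445 = (43*(-340))/81445 = -14620*1/81445 = -2924/16289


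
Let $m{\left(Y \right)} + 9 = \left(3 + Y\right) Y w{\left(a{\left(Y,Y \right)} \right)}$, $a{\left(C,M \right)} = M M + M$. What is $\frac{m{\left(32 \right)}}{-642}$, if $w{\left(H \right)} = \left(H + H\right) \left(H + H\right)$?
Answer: $- \frac{1665269757}{214} \approx -7.7816 \cdot 10^{6}$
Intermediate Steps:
$a{\left(C,M \right)} = M + M^{2}$ ($a{\left(C,M \right)} = M^{2} + M = M + M^{2}$)
$w{\left(H \right)} = 4 H^{2}$ ($w{\left(H \right)} = 2 H 2 H = 4 H^{2}$)
$m{\left(Y \right)} = -9 + 4 Y^{3} \left(1 + Y\right)^{2} \left(3 + Y\right)$ ($m{\left(Y \right)} = -9 + \left(3 + Y\right) Y 4 \left(Y \left(1 + Y\right)\right)^{2} = -9 + Y \left(3 + Y\right) 4 Y^{2} \left(1 + Y\right)^{2} = -9 + 4 Y^{3} \left(1 + Y\right)^{2} \left(3 + Y\right)$)
$\frac{m{\left(32 \right)}}{-642} = \frac{-9 + 4 \cdot 32^{4} \left(1 + 32\right)^{2} + 12 \cdot 32^{3} \left(1 + 32\right)^{2}}{-642} = \left(-9 + 4 \cdot 1048576 \cdot 33^{2} + 12 \cdot 32768 \cdot 33^{2}\right) \left(- \frac{1}{642}\right) = \left(-9 + 4 \cdot 1048576 \cdot 1089 + 12 \cdot 32768 \cdot 1089\right) \left(- \frac{1}{642}\right) = \left(-9 + 4567597056 + 428212224\right) \left(- \frac{1}{642}\right) = 4995809271 \left(- \frac{1}{642}\right) = - \frac{1665269757}{214}$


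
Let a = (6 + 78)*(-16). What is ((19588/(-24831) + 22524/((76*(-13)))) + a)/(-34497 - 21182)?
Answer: 8387759005/341493616503 ≈ 0.024562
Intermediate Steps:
a = -1344 (a = 84*(-16) = -1344)
((19588/(-24831) + 22524/((76*(-13)))) + a)/(-34497 - 21182) = ((19588/(-24831) + 22524/((76*(-13)))) - 1344)/(-34497 - 21182) = ((19588*(-1/24831) + 22524/(-988)) - 1344)/(-55679) = ((-19588/24831 + 22524*(-1/988)) - 1344)*(-1/55679) = ((-19588/24831 - 5631/247) - 1344)*(-1/55679) = (-144661597/6133257 - 1344)*(-1/55679) = -8387759005/6133257*(-1/55679) = 8387759005/341493616503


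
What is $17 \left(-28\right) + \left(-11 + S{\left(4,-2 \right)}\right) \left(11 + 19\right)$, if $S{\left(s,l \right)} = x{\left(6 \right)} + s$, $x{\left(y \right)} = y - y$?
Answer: $-686$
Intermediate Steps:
$x{\left(y \right)} = 0$
$S{\left(s,l \right)} = s$ ($S{\left(s,l \right)} = 0 + s = s$)
$17 \left(-28\right) + \left(-11 + S{\left(4,-2 \right)}\right) \left(11 + 19\right) = 17 \left(-28\right) + \left(-11 + 4\right) \left(11 + 19\right) = -476 - 210 = -686$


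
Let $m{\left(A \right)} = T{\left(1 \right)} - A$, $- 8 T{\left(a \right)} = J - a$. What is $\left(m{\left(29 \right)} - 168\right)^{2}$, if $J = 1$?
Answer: $38809$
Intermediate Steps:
$T{\left(a \right)} = - \frac{1}{8} + \frac{a}{8}$ ($T{\left(a \right)} = - \frac{1 - a}{8} = - \frac{1}{8} + \frac{a}{8}$)
$m{\left(A \right)} = - A$ ($m{\left(A \right)} = \left(- \frac{1}{8} + \frac{1}{8} \cdot 1\right) - A = \left(- \frac{1}{8} + \frac{1}{8}\right) - A = 0 - A = - A$)
$\left(m{\left(29 \right)} - 168\right)^{2} = \left(\left(-1\right) 29 - 168\right)^{2} = \left(-29 - 168\right)^{2} = \left(-197\right)^{2} = 38809$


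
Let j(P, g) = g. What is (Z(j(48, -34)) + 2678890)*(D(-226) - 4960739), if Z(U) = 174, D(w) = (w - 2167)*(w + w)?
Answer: -10392365199592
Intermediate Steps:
D(w) = 2*w*(-2167 + w) (D(w) = (-2167 + w)*(2*w) = 2*w*(-2167 + w))
(Z(j(48, -34)) + 2678890)*(D(-226) - 4960739) = (174 + 2678890)*(2*(-226)*(-2167 - 226) - 4960739) = 2679064*(2*(-226)*(-2393) - 4960739) = 2679064*(1081636 - 4960739) = 2679064*(-3879103) = -10392365199592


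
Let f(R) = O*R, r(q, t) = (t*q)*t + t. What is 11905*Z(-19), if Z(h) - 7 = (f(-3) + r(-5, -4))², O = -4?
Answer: 61798855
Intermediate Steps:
r(q, t) = t + q*t² (r(q, t) = (q*t)*t + t = q*t² + t = t + q*t²)
f(R) = -4*R
Z(h) = 5191 (Z(h) = 7 + (-4*(-3) - 4*(1 - 5*(-4)))² = 7 + (12 - 4*(1 + 20))² = 7 + (12 - 4*21)² = 7 + (12 - 84)² = 7 + (-72)² = 7 + 5184 = 5191)
11905*Z(-19) = 11905*5191 = 61798855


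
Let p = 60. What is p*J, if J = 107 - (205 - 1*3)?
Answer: -5700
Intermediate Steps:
J = -95 (J = 107 - (205 - 3) = 107 - 1*202 = 107 - 202 = -95)
p*J = 60*(-95) = -5700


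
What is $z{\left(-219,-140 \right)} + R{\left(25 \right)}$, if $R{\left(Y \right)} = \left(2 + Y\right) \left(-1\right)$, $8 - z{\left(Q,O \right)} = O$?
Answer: $121$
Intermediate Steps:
$z{\left(Q,O \right)} = 8 - O$
$R{\left(Y \right)} = -2 - Y$
$z{\left(-219,-140 \right)} + R{\left(25 \right)} = \left(8 - -140\right) - 27 = \left(8 + 140\right) - 27 = 148 - 27 = 121$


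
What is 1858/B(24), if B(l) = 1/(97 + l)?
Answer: 224818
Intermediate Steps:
1858/B(24) = 1858/(1/(97 + 24)) = 1858/(1/121) = 1858*121 = 224818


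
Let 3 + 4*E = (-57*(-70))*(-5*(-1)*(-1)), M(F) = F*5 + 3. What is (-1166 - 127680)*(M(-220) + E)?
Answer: 1568120243/2 ≈ 7.8406e+8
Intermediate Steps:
M(F) = 3 + 5*F (M(F) = 5*F + 3 = 3 + 5*F)
E = -19953/4 (E = -¾ + ((-57*(-70))*(-5*(-1)*(-1)))/4 = -¾ + (3990*(5*(-1)))/4 = -¾ + (3990*(-5))/4 = -¾ + (¼)*(-19950) = -¾ - 9975/2 = -19953/4 ≈ -4988.3)
(-1166 - 127680)*(M(-220) + E) = (-1166 - 127680)*((3 + 5*(-220)) - 19953/4) = -128846*((3 - 1100) - 19953/4) = -128846*(-1097 - 19953/4) = -128846*(-24341/4) = 1568120243/2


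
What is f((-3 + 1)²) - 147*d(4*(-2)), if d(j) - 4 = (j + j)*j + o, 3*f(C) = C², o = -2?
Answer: -57314/3 ≈ -19105.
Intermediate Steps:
f(C) = C²/3
d(j) = 2 + 2*j² (d(j) = 4 + ((j + j)*j - 2) = 4 + ((2*j)*j - 2) = 4 + (2*j² - 2) = 4 + (-2 + 2*j²) = 2 + 2*j²)
f((-3 + 1)²) - 147*d(4*(-2)) = ((-3 + 1)²)²/3 - 147*(2 + 2*(4*(-2))²) = ((-2)²)²/3 - 147*(2 + 2*(-8)²) = (⅓)*4² - 147*(2 + 2*64) = (⅓)*16 - 147*(2 + 128) = 16/3 - 147*130 = 16/3 - 19110 = -57314/3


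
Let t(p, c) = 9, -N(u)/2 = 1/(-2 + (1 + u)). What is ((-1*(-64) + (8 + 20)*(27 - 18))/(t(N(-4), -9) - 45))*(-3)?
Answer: 79/3 ≈ 26.333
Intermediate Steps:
N(u) = -2/(-1 + u) (N(u) = -2/(-2 + (1 + u)) = -2/(-1 + u))
((-1*(-64) + (8 + 20)*(27 - 18))/(t(N(-4), -9) - 45))*(-3) = ((-1*(-64) + (8 + 20)*(27 - 18))/(9 - 45))*(-3) = ((64 + 28*9)/(-36))*(-3) = ((64 + 252)*(-1/36))*(-3) = (316*(-1/36))*(-3) = -79/9*(-3) = 79/3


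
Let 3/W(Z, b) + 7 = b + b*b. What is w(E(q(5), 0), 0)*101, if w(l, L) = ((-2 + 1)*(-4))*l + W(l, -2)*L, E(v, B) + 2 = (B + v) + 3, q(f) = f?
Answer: 2424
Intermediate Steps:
E(v, B) = 1 + B + v (E(v, B) = -2 + ((B + v) + 3) = -2 + (3 + B + v) = 1 + B + v)
W(Z, b) = 3/(-7 + b + b²) (W(Z, b) = 3/(-7 + (b + b*b)) = 3/(-7 + (b + b²)) = 3/(-7 + b + b²))
w(l, L) = 4*l - 3*L/5 (w(l, L) = ((-2 + 1)*(-4))*l + (3/(-7 - 2 + (-2)²))*L = (-1*(-4))*l + (3/(-7 - 2 + 4))*L = 4*l + (3/(-5))*L = 4*l + (3*(-⅕))*L = 4*l - 3*L/5)
w(E(q(5), 0), 0)*101 = (4*(1 + 0 + 5) - ⅗*0)*101 = (4*6 + 0)*101 = (24 + 0)*101 = 24*101 = 2424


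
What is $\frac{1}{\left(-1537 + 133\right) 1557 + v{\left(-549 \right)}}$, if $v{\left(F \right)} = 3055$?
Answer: $- \frac{1}{2182973} \approx -4.5809 \cdot 10^{-7}$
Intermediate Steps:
$\frac{1}{\left(-1537 + 133\right) 1557 + v{\left(-549 \right)}} = \frac{1}{\left(-1537 + 133\right) 1557 + 3055} = \frac{1}{\left(-1404\right) 1557 + 3055} = \frac{1}{-2186028 + 3055} = \frac{1}{-2182973} = - \frac{1}{2182973}$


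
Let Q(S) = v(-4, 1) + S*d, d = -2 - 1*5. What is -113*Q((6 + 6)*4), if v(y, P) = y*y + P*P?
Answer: 36047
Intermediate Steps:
v(y, P) = P² + y² (v(y, P) = y² + P² = P² + y²)
d = -7 (d = -2 - 5 = -7)
Q(S) = 17 - 7*S (Q(S) = (1² + (-4)²) + S*(-7) = (1 + 16) - 7*S = 17 - 7*S)
-113*Q((6 + 6)*4) = -113*(17 - 7*(6 + 6)*4) = -113*(17 - 84*4) = -113*(17 - 7*48) = -113*(17 - 336) = -113*(-319) = 36047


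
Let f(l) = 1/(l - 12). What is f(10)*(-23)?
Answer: 23/2 ≈ 11.500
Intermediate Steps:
f(l) = 1/(-12 + l)
f(10)*(-23) = -23/(-12 + 10) = -23/(-2) = -½*(-23) = 23/2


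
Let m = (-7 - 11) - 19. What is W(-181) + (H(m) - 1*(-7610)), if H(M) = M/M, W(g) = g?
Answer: 7430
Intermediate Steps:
m = -37 (m = -18 - 19 = -37)
H(M) = 1
W(-181) + (H(m) - 1*(-7610)) = -181 + (1 - 1*(-7610)) = -181 + (1 + 7610) = -181 + 7611 = 7430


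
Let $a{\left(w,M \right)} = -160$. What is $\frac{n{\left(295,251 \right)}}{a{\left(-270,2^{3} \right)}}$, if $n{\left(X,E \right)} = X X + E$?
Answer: $- \frac{21819}{40} \approx -545.47$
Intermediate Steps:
$n{\left(X,E \right)} = E + X^{2}$ ($n{\left(X,E \right)} = X^{2} + E = E + X^{2}$)
$\frac{n{\left(295,251 \right)}}{a{\left(-270,2^{3} \right)}} = \frac{251 + 295^{2}}{-160} = \left(251 + 87025\right) \left(- \frac{1}{160}\right) = 87276 \left(- \frac{1}{160}\right) = - \frac{21819}{40}$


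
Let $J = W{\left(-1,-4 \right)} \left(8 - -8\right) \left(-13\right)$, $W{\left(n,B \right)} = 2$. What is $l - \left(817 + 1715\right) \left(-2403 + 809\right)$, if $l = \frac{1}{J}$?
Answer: $\frac{1678979327}{416} \approx 4.036 \cdot 10^{6}$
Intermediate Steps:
$J = -416$ ($J = 2 \left(8 - -8\right) \left(-13\right) = 2 \left(8 + 8\right) \left(-13\right) = 2 \cdot 16 \left(-13\right) = 32 \left(-13\right) = -416$)
$l = - \frac{1}{416}$ ($l = \frac{1}{-416} = - \frac{1}{416} \approx -0.0024038$)
$l - \left(817 + 1715\right) \left(-2403 + 809\right) = - \frac{1}{416} - \left(817 + 1715\right) \left(-2403 + 809\right) = - \frac{1}{416} - 2532 \left(-1594\right) = - \frac{1}{416} - -4036008 = - \frac{1}{416} + 4036008 = \frac{1678979327}{416}$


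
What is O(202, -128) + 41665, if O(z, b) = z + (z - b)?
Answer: 42197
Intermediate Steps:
O(z, b) = -b + 2*z
O(202, -128) + 41665 = (-1*(-128) + 2*202) + 41665 = (128 + 404) + 41665 = 532 + 41665 = 42197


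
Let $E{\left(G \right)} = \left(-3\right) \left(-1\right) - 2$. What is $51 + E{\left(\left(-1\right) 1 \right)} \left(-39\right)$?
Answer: $12$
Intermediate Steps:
$E{\left(G \right)} = 1$ ($E{\left(G \right)} = 3 - 2 = 1$)
$51 + E{\left(\left(-1\right) 1 \right)} \left(-39\right) = 51 + 1 \left(-39\right) = 51 - 39 = 12$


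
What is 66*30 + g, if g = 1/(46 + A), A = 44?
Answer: 178201/90 ≈ 1980.0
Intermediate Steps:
g = 1/90 (g = 1/(46 + 44) = 1/90 ≈ 0.011111)
66*30 + g = 66*30 + 1/90 = 1980 + 1/90 = 178201/90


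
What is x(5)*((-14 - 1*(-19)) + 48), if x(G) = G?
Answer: 265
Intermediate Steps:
x(5)*((-14 - 1*(-19)) + 48) = 5*((-14 - 1*(-19)) + 48) = 5*((-14 + 19) + 48) = 5*(5 + 48) = 5*53 = 265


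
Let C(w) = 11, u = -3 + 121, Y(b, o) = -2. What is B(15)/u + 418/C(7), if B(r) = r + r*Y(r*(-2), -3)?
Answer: 4469/118 ≈ 37.873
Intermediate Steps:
B(r) = -r (B(r) = r + r*(-2) = r - 2*r = -r)
u = 118
B(15)/u + 418/C(7) = -1*15/118 + 418/11 = -15*1/118 + 418*(1/11) = -15/118 + 38 = 4469/118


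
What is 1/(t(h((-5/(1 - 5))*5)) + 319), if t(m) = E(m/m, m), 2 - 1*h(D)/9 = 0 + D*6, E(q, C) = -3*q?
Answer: 1/316 ≈ 0.0031646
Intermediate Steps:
h(D) = 18 - 54*D (h(D) = 18 - 9*(0 + D*6) = 18 - 9*(0 + 6*D) = 18 - 54*D)
t(m) = -3 (t(m) = -3*m/m = -3*1 = -3)
1/(t(h((-5/(1 - 5))*5)) + 319) = 1/(-3 + 319) = 1/316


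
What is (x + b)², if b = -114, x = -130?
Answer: 59536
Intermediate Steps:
(x + b)² = (-130 - 114)² = (-244)² = 59536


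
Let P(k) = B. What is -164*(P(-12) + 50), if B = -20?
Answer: -4920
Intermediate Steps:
P(k) = -20
-164*(P(-12) + 50) = -164*(-20 + 50) = -164*30 = -4920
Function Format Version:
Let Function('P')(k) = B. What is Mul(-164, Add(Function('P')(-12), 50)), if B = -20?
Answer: -4920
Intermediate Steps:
Function('P')(k) = -20
Mul(-164, Add(Function('P')(-12), 50)) = Mul(-164, Add(-20, 50)) = Mul(-164, 30) = -4920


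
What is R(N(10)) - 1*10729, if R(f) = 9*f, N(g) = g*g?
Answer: -9829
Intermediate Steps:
N(g) = g**2
R(N(10)) - 1*10729 = 9*10**2 - 1*10729 = 9*100 - 10729 = 900 - 10729 = -9829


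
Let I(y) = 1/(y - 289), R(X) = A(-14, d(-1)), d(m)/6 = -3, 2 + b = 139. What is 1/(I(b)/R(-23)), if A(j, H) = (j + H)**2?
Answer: -155648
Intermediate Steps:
b = 137 (b = -2 + 139 = 137)
d(m) = -18 (d(m) = 6*(-3) = -18)
A(j, H) = (H + j)**2
R(X) = 1024 (R(X) = (-18 - 14)**2 = (-32)**2 = 1024)
I(y) = 1/(-289 + y)
1/(I(b)/R(-23)) = 1/(1/((-289 + 137)*1024)) = 1/((1/1024)/(-152)) = 1/(-1/152*1/1024) = 1/(-1/155648) = -155648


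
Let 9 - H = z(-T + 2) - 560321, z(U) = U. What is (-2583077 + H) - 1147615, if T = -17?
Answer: -3170381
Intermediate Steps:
H = 560311 (H = 9 - ((-1*(-17) + 2) - 560321) = 9 - ((17 + 2) - 560321) = 9 - (19 - 560321) = 9 - 1*(-560302) = 9 + 560302 = 560311)
(-2583077 + H) - 1147615 = (-2583077 + 560311) - 1147615 = -2022766 - 1147615 = -3170381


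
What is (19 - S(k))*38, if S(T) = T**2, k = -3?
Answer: 380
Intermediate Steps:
(19 - S(k))*38 = (19 - 1*(-3)**2)*38 = (19 - 1*9)*38 = (19 - 9)*38 = 10*38 = 380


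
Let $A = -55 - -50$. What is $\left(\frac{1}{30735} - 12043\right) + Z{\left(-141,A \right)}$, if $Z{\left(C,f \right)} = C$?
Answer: $- \frac{374475239}{30735} \approx -12184.0$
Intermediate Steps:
$A = -5$ ($A = -55 + 50 = -5$)
$\left(\frac{1}{30735} - 12043\right) + Z{\left(-141,A \right)} = \left(\frac{1}{30735} - 12043\right) - 141 = - \frac{370141604}{30735} - 141 = - \frac{374475239}{30735}$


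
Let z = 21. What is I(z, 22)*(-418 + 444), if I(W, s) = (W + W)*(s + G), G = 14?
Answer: 39312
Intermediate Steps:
I(W, s) = 2*W*(14 + s) (I(W, s) = (W + W)*(s + 14) = (2*W)*(14 + s) = 2*W*(14 + s))
I(z, 22)*(-418 + 444) = (2*21*(14 + 22))*(-418 + 444) = (2*21*36)*26 = 1512*26 = 39312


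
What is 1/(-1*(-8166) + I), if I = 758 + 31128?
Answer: 1/40052 ≈ 2.4968e-5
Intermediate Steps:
I = 31886
1/(-1*(-8166) + I) = 1/(-1*(-8166) + 31886) = 1/(8166 + 31886) = 1/40052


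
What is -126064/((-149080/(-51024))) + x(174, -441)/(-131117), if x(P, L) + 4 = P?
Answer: -105422816554414/2443365295 ≈ -43147.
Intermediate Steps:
x(P, L) = -4 + P
-126064/((-149080/(-51024))) + x(174, -441)/(-131117) = -126064/((-149080/(-51024))) + (-4 + 174)/(-131117) = -126064/((-149080*(-1/51024))) + 170*(-1/131117) = -126064/18635/6378 - 170/131117 = -126064*6378/18635 - 170/131117 = -804036192/18635 - 170/131117 = -105422816554414/2443365295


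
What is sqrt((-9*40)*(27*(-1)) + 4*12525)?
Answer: 2*sqrt(14955) ≈ 244.58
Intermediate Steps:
sqrt((-9*40)*(27*(-1)) + 4*12525) = sqrt(-360*(-27) + 50100) = sqrt(9720 + 50100) = sqrt(59820) = 2*sqrt(14955)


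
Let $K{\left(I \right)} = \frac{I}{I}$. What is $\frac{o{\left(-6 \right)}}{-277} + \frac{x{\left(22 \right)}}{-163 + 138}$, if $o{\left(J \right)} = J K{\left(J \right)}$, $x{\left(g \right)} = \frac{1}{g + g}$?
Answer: $\frac{6323}{304700} \approx 0.020752$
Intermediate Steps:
$K{\left(I \right)} = 1$
$x{\left(g \right)} = \frac{1}{2 g}$
$o{\left(J \right)} = J$ ($o{\left(J \right)} = J 1 = J$)
$\frac{o{\left(-6 \right)}}{-277} + \frac{x{\left(22 \right)}}{-163 + 138} = - \frac{6}{-277} + \frac{\frac{1}{2} \cdot \frac{1}{22}}{-163 + 138} = \left(-6\right) \left(- \frac{1}{277}\right) + \frac{\frac{1}{2} \cdot \frac{1}{22}}{-25} = \frac{6}{277} + \frac{1}{44} \left(- \frac{1}{25}\right) = \frac{6}{277} - \frac{1}{1100} = \frac{6323}{304700}$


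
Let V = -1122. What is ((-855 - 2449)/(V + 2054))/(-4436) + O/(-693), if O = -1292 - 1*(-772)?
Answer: 269019089/358138242 ≈ 0.75116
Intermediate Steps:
O = -520 (O = -1292 + 772 = -520)
((-855 - 2449)/(V + 2054))/(-4436) + O/(-693) = ((-855 - 2449)/(-1122 + 2054))/(-4436) - 520/(-693) = -3304/932*(-1/4436) - 520*(-1/693) = -3304*1/932*(-1/4436) + 520/693 = -826/233*(-1/4436) + 520/693 = 413/516794 + 520/693 = 269019089/358138242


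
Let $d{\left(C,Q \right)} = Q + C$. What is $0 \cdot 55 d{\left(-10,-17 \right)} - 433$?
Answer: $-433$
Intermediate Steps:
$d{\left(C,Q \right)} = C + Q$
$0 \cdot 55 d{\left(-10,-17 \right)} - 433 = 0 \cdot 55 \left(-10 - 17\right) - 433 = 0 \left(-27\right) - 433 = 0 - 433 = -433$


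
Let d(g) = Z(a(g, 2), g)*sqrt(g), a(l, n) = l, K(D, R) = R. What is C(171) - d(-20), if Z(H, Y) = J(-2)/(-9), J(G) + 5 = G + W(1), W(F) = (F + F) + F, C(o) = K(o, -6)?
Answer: -6 - 8*I*sqrt(5)/9 ≈ -6.0 - 1.9876*I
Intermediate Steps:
C(o) = -6
W(F) = 3*F (W(F) = 2*F + F = 3*F)
J(G) = -2 + G (J(G) = -5 + (G + 3*1) = -5 + (G + 3) = -5 + (3 + G) = -2 + G)
Z(H, Y) = 4/9 (Z(H, Y) = (-2 - 2)/(-9) = -4*(-1/9) = 4/9)
d(g) = 4*sqrt(g)/9
C(171) - d(-20) = -6 - 4*sqrt(-20)/9 = -6 - 4*2*I*sqrt(5)/9 = -6 - 8*I*sqrt(5)/9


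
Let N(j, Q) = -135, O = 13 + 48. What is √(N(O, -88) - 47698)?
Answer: I*√47833 ≈ 218.71*I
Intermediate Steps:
O = 61
√(N(O, -88) - 47698) = √(-135 - 47698) = √(-47833) = I*√47833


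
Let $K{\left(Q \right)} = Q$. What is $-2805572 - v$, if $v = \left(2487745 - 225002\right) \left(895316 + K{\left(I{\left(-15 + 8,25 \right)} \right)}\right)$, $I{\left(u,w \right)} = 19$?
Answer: $-2025915809477$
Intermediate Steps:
$v = 2025913003905$ ($v = \left(2487745 - 225002\right) \left(895316 + 19\right) = 2262743 \cdot 895335 = 2025913003905$)
$-2805572 - v = -2805572 - 2025913003905 = -2025915809477$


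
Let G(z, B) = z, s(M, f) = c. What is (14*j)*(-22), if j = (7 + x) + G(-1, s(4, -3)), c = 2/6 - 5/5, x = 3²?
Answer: -4620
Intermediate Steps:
x = 9
c = -⅔ (c = 2*(⅙) - 5*⅕ = ⅓ - 1 = -⅔ ≈ -0.66667)
s(M, f) = -⅔
j = 15 (j = (7 + 9) - 1 = 16 - 1 = 15)
(14*j)*(-22) = (14*15)*(-22) = 210*(-22) = -4620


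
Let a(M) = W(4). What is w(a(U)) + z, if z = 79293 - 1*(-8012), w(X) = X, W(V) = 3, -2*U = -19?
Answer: 87308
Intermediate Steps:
U = 19/2 (U = -½*(-19) = 19/2 ≈ 9.5000)
a(M) = 3
z = 87305 (z = 79293 + 8012 = 87305)
w(a(U)) + z = 3 + 87305 = 87308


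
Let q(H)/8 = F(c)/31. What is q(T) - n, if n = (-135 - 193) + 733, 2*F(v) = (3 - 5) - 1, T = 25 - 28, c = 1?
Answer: -12567/31 ≈ -405.39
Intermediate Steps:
T = -3
F(v) = -3/2 (F(v) = ((3 - 5) - 1)/2 = (-2 - 1)/2 = (½)*(-3) = -3/2)
q(H) = -12/31 (q(H) = 8*(-3/2/31) = 8*(-3/2*1/31) = 8*(-3/62) = -12/31)
n = 405 (n = -328 + 733 = 405)
q(T) - n = -12/31 - 1*405 = -12/31 - 405 = -12567/31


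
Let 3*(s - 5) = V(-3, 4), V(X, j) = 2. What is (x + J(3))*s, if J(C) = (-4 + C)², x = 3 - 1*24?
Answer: -340/3 ≈ -113.33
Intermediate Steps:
x = -21 (x = 3 - 24 = -21)
s = 17/3 (s = 5 + (⅓)*2 = 5 + ⅔ = 17/3 ≈ 5.6667)
(x + J(3))*s = (-21 + (-4 + 3)²)*(17/3) = (-21 + (-1)²)*(17/3) = (-21 + 1)*(17/3) = -20*17/3 = -340/3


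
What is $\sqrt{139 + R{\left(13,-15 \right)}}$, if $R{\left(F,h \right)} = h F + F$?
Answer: $i \sqrt{43} \approx 6.5574 i$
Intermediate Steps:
$R{\left(F,h \right)} = F + F h$ ($R{\left(F,h \right)} = F h + F = F + F h$)
$\sqrt{139 + R{\left(13,-15 \right)}} = \sqrt{139 + 13 \left(1 - 15\right)} = \sqrt{139 + 13 \left(-14\right)} = \sqrt{139 - 182} = \sqrt{-43} = i \sqrt{43}$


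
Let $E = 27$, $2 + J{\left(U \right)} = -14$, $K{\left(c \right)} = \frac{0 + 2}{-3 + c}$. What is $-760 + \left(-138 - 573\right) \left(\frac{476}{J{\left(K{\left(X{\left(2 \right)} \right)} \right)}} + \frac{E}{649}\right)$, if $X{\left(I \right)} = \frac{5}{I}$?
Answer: $\frac{52861493}{2596} \approx 20363.0$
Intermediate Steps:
$K{\left(c \right)} = \frac{2}{-3 + c}$
$J{\left(U \right)} = -16$ ($J{\left(U \right)} = -2 - 14 = -16$)
$-760 + \left(-138 - 573\right) \left(\frac{476}{J{\left(K{\left(X{\left(2 \right)} \right)} \right)}} + \frac{E}{649}\right) = -760 + \left(-138 - 573\right) \left(\frac{476}{-16} + \frac{27}{649}\right) = -760 + \left(-138 - 573\right) \left(476 \left(- \frac{1}{16}\right) + 27 \cdot \frac{1}{649}\right) = -760 - 711 \left(- \frac{119}{4} + \frac{27}{649}\right) = -760 - - \frac{54834453}{2596} = -760 + \frac{54834453}{2596} = \frac{52861493}{2596}$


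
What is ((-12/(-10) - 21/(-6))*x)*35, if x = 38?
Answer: 6251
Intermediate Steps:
((-12/(-10) - 21/(-6))*x)*35 = ((-12/(-10) - 21/(-6))*38)*35 = ((-12*(-⅒) - 21*(-⅙))*38)*35 = ((6/5 + 7/2)*38)*35 = ((47/10)*38)*35 = (893/5)*35 = 6251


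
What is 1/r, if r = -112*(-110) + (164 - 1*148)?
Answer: 1/12336 ≈ 8.1064e-5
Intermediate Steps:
r = 12336 (r = 12320 + (164 - 148) = 12320 + 16 = 12336)
1/r = 1/12336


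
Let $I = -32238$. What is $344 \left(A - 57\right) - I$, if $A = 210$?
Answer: $84870$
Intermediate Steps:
$344 \left(A - 57\right) - I = 344 \left(210 - 57\right) - -32238 = 344 \cdot 153 + 32238 = 52632 + 32238 = 84870$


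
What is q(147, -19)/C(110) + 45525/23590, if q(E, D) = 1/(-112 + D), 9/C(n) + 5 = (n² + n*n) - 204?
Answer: -34151581/1854174 ≈ -18.419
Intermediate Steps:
C(n) = 9/(-209 + 2*n²) (C(n) = 9/(-5 + ((n² + n*n) - 204)) = 9/(-5 + ((n² + n²) - 204)) = 9/(-5 + (2*n² - 204)) = 9/(-5 + (-204 + 2*n²)) = 9/(-209 + 2*n²))
q(147, -19)/C(110) + 45525/23590 = 1/((-112 - 19)*((9/(-209 + 2*110²)))) + 45525/23590 = 1/((-131)*((9/(-209 + 2*12100)))) + 45525*(1/23590) = -1/(131*(9/(-209 + 24200))) + 9105/4718 = -1/(131*(9/23991)) + 9105/4718 = -1/(131*(9*(1/23991))) + 9105/4718 = -1/(131*3/7997) + 9105/4718 = -1/131*7997/3 + 9105/4718 = -7997/393 + 9105/4718 = -34151581/1854174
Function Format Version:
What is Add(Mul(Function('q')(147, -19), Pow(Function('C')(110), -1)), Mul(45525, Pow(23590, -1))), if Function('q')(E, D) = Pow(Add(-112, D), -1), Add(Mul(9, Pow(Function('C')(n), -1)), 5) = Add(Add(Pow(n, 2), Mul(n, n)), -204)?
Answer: Rational(-34151581, 1854174) ≈ -18.419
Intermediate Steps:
Function('C')(n) = Mul(9, Pow(Add(-209, Mul(2, Pow(n, 2))), -1)) (Function('C')(n) = Mul(9, Pow(Add(-5, Add(Add(Pow(n, 2), Mul(n, n)), -204)), -1)) = Mul(9, Pow(Add(-5, Add(Add(Pow(n, 2), Pow(n, 2)), -204)), -1)) = Mul(9, Pow(Add(-5, Add(Mul(2, Pow(n, 2)), -204)), -1)) = Mul(9, Pow(Add(-5, Add(-204, Mul(2, Pow(n, 2)))), -1)) = Mul(9, Pow(Add(-209, Mul(2, Pow(n, 2))), -1)))
Add(Mul(Function('q')(147, -19), Pow(Function('C')(110), -1)), Mul(45525, Pow(23590, -1))) = Add(Mul(Pow(Add(-112, -19), -1), Pow(Mul(9, Pow(Add(-209, Mul(2, Pow(110, 2))), -1)), -1)), Mul(45525, Pow(23590, -1))) = Add(Mul(Pow(-131, -1), Pow(Mul(9, Pow(Add(-209, Mul(2, 12100)), -1)), -1)), Mul(45525, Rational(1, 23590))) = Add(Mul(Rational(-1, 131), Pow(Mul(9, Pow(Add(-209, 24200), -1)), -1)), Rational(9105, 4718)) = Add(Mul(Rational(-1, 131), Pow(Mul(9, Pow(23991, -1)), -1)), Rational(9105, 4718)) = Add(Mul(Rational(-1, 131), Pow(Mul(9, Rational(1, 23991)), -1)), Rational(9105, 4718)) = Add(Mul(Rational(-1, 131), Pow(Rational(3, 7997), -1)), Rational(9105, 4718)) = Add(Mul(Rational(-1, 131), Rational(7997, 3)), Rational(9105, 4718)) = Add(Rational(-7997, 393), Rational(9105, 4718)) = Rational(-34151581, 1854174)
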